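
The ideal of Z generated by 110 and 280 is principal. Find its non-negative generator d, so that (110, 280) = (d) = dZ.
(110, 280) = (10); d = 10

In the PID Z, (a, b) is generated by gcd(a, b). Compute gcd(280, 110) with the extended Euclidean algorithm, tracking rows (r, s, t) with s·280 + t·110 = r:
  row A: (280, 1, 0)   [1·280 + 0·110 = 280]
  row B: (110, 0, 1)   [0·280 + 1·110 = 110]
  280 = 2·110 + 60   → row C = row A − 2·row B = (60, 1, −2)   [check: 1·280 − 2·110 = 60]
  110 = 1·60 + 50   → row D = row B − 1·row C = (50, −1, 3)   [check: −1·280 + 3·110 = 50]
  60 = 1·50 + 10   → row E = row C − 1·row D = (10, 2, −5)   [check: 2·280 − 5·110 = 10]
  50 = 5·10 + 0   → remainder 0, stop. gcd = 10 (last nonzero row E).
So gcd(110, 280) = 10, with Bézout identity 2·280 − 5·110 = 10. Containment (⊇): the Bézout identity exhibits 10 as an element of (110, 280), giving (10) ⊆ (110, 280). Containment (⊆): since 10 | 110 and 10 | 280 (110 = 10·11, 280 = 10·28), every Z-linear combination of 110 and 280 is divisible by 10, so (110, 280) ⊆ (10). Therefore (110, 280) = (10), d = 10.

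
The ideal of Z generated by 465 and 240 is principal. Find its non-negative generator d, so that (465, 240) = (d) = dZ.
(465, 240) = (15); d = 15

In the PID Z, (a, b) is generated by gcd(a, b). Compute gcd(465, 240) with the extended Euclidean algorithm, tracking rows (r, s, t) with s·465 + t·240 = r:
  row A: (465, 1, 0)   [1·465 + 0·240 = 465]
  row B: (240, 0, 1)   [0·465 + 1·240 = 240]
  465 = 1·240 + 225   → row C = row A − 1·row B = (225, 1, −1)   [check: 1·465 − 1·240 = 225]
  240 = 1·225 + 15   → row D = row B − 1·row C = (15, −1, 2)   [check: −1·465 + 2·240 = 15]
  225 = 15·15 + 0   → remainder 0, stop. gcd = 15 (last nonzero row D).
So gcd(465, 240) = 15, with Bézout identity −1·465 + 2·240 = 15. Containment (⊇): the Bézout identity exhibits 15 as an element of (465, 240), giving (15) ⊆ (465, 240). Containment (⊆): since 15 | 465 and 15 | 240 (465 = 15·31, 240 = 15·16), every Z-linear combination of 465 and 240 is divisible by 15, so (465, 240) ⊆ (15). Therefore (465, 240) = (15), d = 15.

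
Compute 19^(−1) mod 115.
19^(−1) ≡ 109 (mod 115)

Apply the extended Euclidean algorithm to (115, 19), tracking rows (r, s, t) with s·115 + t·19 = r. Each division r_prev = q·r_cur + r_new produces the new row as (previous row) − q·(current row):
  row A: (115, 1, 0)   [1·115 + 0·19 = 115]
  row B: (19, 0, 1)   [0·115 + 1·19 = 19]
  115 = 6·19 + 1   → row C = row A − 6·row B = (1, 1, −6)   [check: 1·115 − 6·19 = 1]
  19 = 19·1 + 0   → remainder 0, stop. gcd = 1 (last nonzero row C).
The gcd is 1, so 19 is invertible mod 115. The last nonzero row gives 1·115 − 6·19 = 1, so t = −6. So 19^(−1) ≡ −6 ≡ 109 (mod 115). Verify: 19 · 109 = 2071 ≡ 1 (mod 115). ✓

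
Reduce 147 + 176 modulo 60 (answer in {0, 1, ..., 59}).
Reduce the summands first: 147 ≡ 27, 176 ≡ 56 (mod 60), so 147 + 176 ≡ 27 + 56 (mod 60). 27 + 56 = 83; 83 = 1·60 + 23, so (147 + 176) mod 60 = 23.

Final answer: 23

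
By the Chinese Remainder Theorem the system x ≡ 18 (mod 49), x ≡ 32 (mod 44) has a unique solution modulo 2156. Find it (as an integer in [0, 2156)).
The moduli 49, 44 are pairwise coprime, so by the CRT there is a unique solution mod 49·44 = 2156.
Solve by successive substitution. Start with x ≡ 18 (mod 49).
  Combine with x ≡ 32 (mod 44): write x = 18 + 49·t and require 18 + 49·t ≡ 32 (mod 44), i.e. 49·t ≡ 32 − 18 ≡ 14 (mod 44). Since 49^(−1) ≡ 9 (mod 44) (49 ≡ 5 (mod 44)), t ≡ 9·14 ≡ 38 (mod 44). So x ≡ 18 + 49·38 = 1880 (mod 2156).
Unique solution in [0, 2156): x = 1880.

Final answer: x ≡ 1880 (mod 2156); the representative in [0, 2156) is 1880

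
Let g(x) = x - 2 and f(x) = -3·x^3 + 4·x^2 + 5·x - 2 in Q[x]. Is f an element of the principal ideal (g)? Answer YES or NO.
In Q[x] the ideal (g) consists of all multiples of g, so f ∈ (g) iff g | f, i.e. iff the remainder of f on division by g is 0. Divide f by g (g is monic, so eliminate the leading term of the running remainder at each step):
  leading term -3·x^3: subtract (-3·x^2)·g(x) = -3·x^3 + 6·x^2, leaving -2·x^2 + 5·x - 2
  leading term -2·x^2: subtract (-2·x)·g(x) = -2·x^2 + 4·x, leaving x - 2
  leading term x: subtract (1)·g(x) = x - 2, leaving 0
The remainder is 0, so f(x) = g(x) · h(x) with h(x) = -3·x^2 - 2·x + 1. Hence g | f, i.e. f ∈ (g).

Final answer: YES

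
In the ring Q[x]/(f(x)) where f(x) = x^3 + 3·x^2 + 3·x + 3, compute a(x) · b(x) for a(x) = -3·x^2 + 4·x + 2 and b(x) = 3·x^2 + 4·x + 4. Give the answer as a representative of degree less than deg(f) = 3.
First multiply in Q[x] without reducing: a · b = -9·x^4 + 10·x^2 + 24·x + 8. Now divide by f(x) = x^3 + 3·x^2 + 3·x + 3, eliminating the leading term at each step:
  leading term -9·x^4: subtract (-9·x)·f(x) = -9·x^4 - 27·x^3 - 27·x^2 - 27·x, leaving 27·x^3 + 37·x^2 + 51·x + 8
  leading term 27·x^3: subtract (27)·f(x) = 27·x^3 + 81·x^2 + 81·x + 81, leaving -44·x^2 - 30·x - 73
The degree is now < 3, so this is the remainder. Hence a · b ≡ -44·x^2 - 30·x - 73 in Q[x]/(f).

Final answer: a · b ≡ -44·x^2 - 30·x - 73 (mod f(x))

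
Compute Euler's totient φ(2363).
φ is multiplicative, with φ(p^e) = p^e − p^(e−1). Factorise 2363 = 17 · 139. Then
  φ(2363) = (17 − 1) · (139 − 1) = 16 · 138 = 2208.

Final answer: φ(2363) = 2208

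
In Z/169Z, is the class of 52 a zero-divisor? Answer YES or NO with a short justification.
YES

gcd(52, 169) = 13 > 1, so 52 is not a unit in Z/169Z. In Z/nZ every nonzero non-unit is a zero-divisor: explicitly, take b = 169/gcd = 13 ≠ 0 (mod 169); then 52·13 = 676 = 4·169, i.e. 52·13 ≡ 0 (mod 169). So 52 is a zero-divisor.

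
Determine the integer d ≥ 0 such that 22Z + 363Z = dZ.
(22, 363) = (11); d = 11

In the PID Z, (a, b) is generated by gcd(a, b). Compute gcd(363, 22) with the extended Euclidean algorithm, tracking rows (r, s, t) with s·363 + t·22 = r:
  row A: (363, 1, 0)   [1·363 + 0·22 = 363]
  row B: (22, 0, 1)   [0·363 + 1·22 = 22]
  363 = 16·22 + 11   → row C = row A − 16·row B = (11, 1, −16)   [check: 1·363 − 16·22 = 11]
  22 = 2·11 + 0   → remainder 0, stop. gcd = 11 (last nonzero row C).
So gcd(22, 363) = 11, with Bézout identity 1·363 − 16·22 = 11. Containment (⊇): the Bézout identity exhibits 11 as an element of (22, 363), giving (11) ⊆ (22, 363). Containment (⊆): since 11 | 22 and 11 | 363 (22 = 11·2, 363 = 11·33), every Z-linear combination of 22 and 363 is divisible by 11, so (22, 363) ⊆ (11). Therefore (22, 363) = (11), d = 11.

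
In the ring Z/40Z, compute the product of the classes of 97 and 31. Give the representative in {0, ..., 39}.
Reduce the factors first: 97 ≡ 17 (mod 40), so 97 · 31 ≡ 17 · 31 (mod 40). 17 · 31 = 527. Dividing by 40: 527 = 13·40 + 7. So (97 · 31) mod 40 = 7.

Final answer: 7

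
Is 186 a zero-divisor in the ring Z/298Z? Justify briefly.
YES

gcd(186, 298) = 2 > 1, so 186 is not a unit in Z/298Z. In Z/nZ every nonzero non-unit is a zero-divisor: explicitly, take b = 298/gcd = 149 ≠ 0 (mod 298); then 186·149 = 27714 = 93·298, i.e. 186·149 ≡ 0 (mod 298). So 186 is a zero-divisor.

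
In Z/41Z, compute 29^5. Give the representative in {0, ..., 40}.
38

Use repeated squaring. Binary(5) = 101. Walk through the bits of the exponent 5 left-to-right: at each bit after the leading one, square the running value, then multiply by 29 if the bit is 1 (always reducing mod 41):
  bit 1 = 1 (leading): start with 29.
  bit 2 = 0: square 29^2 = 841 ≡ 21 (mod 41).
  bit 3 = 1: square 21^2 = 441 ≡ 31; bit is 1, so multiply 31·29 = 899 ≡ 38 (mod 41).
Final value: 29^5 ≡ 38 (mod 41).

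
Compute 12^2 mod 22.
Use repeated squaring. Binary(2) = 10. Walk through the bits of the exponent 2 left-to-right: at each bit after the leading one, square the running value, then multiply by 12 if the bit is 1 (always reducing mod 22):
  bit 1 = 1 (leading): start with 12.
  bit 2 = 0: square 12^2 = 144 ≡ 12 (mod 22).
Final value: 12^2 ≡ 12 (mod 22).

Final answer: 12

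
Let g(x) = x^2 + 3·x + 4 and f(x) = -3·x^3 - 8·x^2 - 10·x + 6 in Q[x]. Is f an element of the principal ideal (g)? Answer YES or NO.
In Q[x] the ideal (g) consists of all multiples of g, so f ∈ (g) iff g | f, i.e. iff the remainder of f on division by g is 0. Divide f by g (g is monic, so eliminate the leading term of the running remainder at each step):
  leading term -3·x^3: subtract (-3·x)·g(x) = -3·x^3 - 9·x^2 - 12·x, leaving x^2 + 2·x + 6
  leading term x^2: subtract (1)·g(x) = x^2 + 3·x + 4, leaving 2 - x
The remainder r(x) = 2 - x ≠ 0 (and deg r < deg g), so g ∤ f, i.e. f ∉ (g).

Final answer: NO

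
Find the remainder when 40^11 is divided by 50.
0

Use repeated squaring. Binary(11) = 1011. Walk through the bits of the exponent 11 left-to-right: at each bit after the leading one, square the running value, then multiply by 40 if the bit is 1 (always reducing mod 50):
  bit 1 = 1 (leading): start with 40.
  bit 2 = 0: square 40^2 = 1600 ≡ 0 (mod 50).
  bit 3 = 1: square 0^2 = 0; bit is 1, so multiply 0·40 = 0 (mod 50).
  bit 4 = 1: square 0^2 = 0; bit is 1, so multiply 0·40 = 0 (mod 50).
Final value: 40^11 ≡ 0 (mod 50).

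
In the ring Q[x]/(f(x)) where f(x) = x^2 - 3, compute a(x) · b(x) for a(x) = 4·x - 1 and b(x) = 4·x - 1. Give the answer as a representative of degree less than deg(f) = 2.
First multiply in Q[x] without reducing: a · b = 16·x^2 - 8·x + 1. Now divide by f(x) = x^2 - 3, eliminating the leading term at each step:
  leading term 16·x^2: subtract (16)·f(x) = 16·x^2 - 48, leaving 49 - 8·x
The degree is now < 2, so this is the remainder. Hence a · b ≡ 49 - 8·x in Q[x]/(f).

Final answer: a · b ≡ 49 - 8·x (mod f(x))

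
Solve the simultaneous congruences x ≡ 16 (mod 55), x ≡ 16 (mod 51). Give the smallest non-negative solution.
x ≡ 16 (mod 2805); the representative in [0, 2805) is 16

The moduli 55, 51 are pairwise coprime, so by the CRT there is a unique solution mod 55·51 = 2805.
Solve by successive substitution. Start with x ≡ 16 (mod 55).
  Combine with x ≡ 16 (mod 51): write x = 16 + 55·t and require 16 + 55·t ≡ 16 (mod 51), i.e. 55·t ≡ 16 − 16 ≡ 0 (mod 51). Since 55^(−1) ≡ 13 (mod 51) (55 ≡ 4 (mod 51)), t ≡ 13·0 ≡ 0 (mod 51). So x ≡ 16 + 55·0 = 16 (mod 2805).
Unique solution in [0, 2805): x = 16.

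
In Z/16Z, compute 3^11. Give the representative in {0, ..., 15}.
Use repeated squaring. Binary(11) = 1011. Walk through the bits of the exponent 11 left-to-right: at each bit after the leading one, square the running value, then multiply by 3 if the bit is 1 (always reducing mod 16):
  bit 1 = 1 (leading): start with 3.
  bit 2 = 0: square 3^2 = 9 (mod 16).
  bit 3 = 1: square 9^2 = 81 ≡ 1; bit is 1, so multiply 1·3 = 3 (mod 16).
  bit 4 = 1: square 3^2 = 9; bit is 1, so multiply 9·3 = 27 ≡ 11 (mod 16).
Final value: 3^11 ≡ 11 (mod 16).

Final answer: 11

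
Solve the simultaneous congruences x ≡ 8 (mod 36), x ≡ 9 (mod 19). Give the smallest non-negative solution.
The moduli 36, 19 are pairwise coprime, so by the CRT there is a unique solution mod 36·19 = 684.
Solve by successive substitution. Start with x ≡ 8 (mod 36).
  Combine with x ≡ 9 (mod 19): write x = 8 + 36·t and require 8 + 36·t ≡ 9 (mod 19), i.e. 36·t ≡ 9 − 8 ≡ 1 (mod 19). Since 36^(−1) ≡ 9 (mod 19) (36 ≡ 17 (mod 19)), t ≡ 9·1 ≡ 9 (mod 19). So x ≡ 8 + 36·9 = 332 (mod 684).
Unique solution in [0, 684): x = 332.

Final answer: x ≡ 332 (mod 684); the representative in [0, 684) is 332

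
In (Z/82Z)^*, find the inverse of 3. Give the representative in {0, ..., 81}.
3^(−1) ≡ 55 (mod 82)

Apply the extended Euclidean algorithm to (82, 3), tracking rows (r, s, t) with s·82 + t·3 = r. Each division r_prev = q·r_cur + r_new produces the new row as (previous row) − q·(current row):
  row A: (82, 1, 0)   [1·82 + 0·3 = 82]
  row B: (3, 0, 1)   [0·82 + 1·3 = 3]
  82 = 27·3 + 1   → row C = row A − 27·row B = (1, 1, −27)   [check: 1·82 − 27·3 = 1]
  3 = 3·1 + 0   → remainder 0, stop. gcd = 1 (last nonzero row C).
The gcd is 1, so 3 is invertible mod 82. The last nonzero row gives 1·82 − 27·3 = 1, so t = −27. So 3^(−1) ≡ −27 ≡ 55 (mod 82). Verify: 3 · 55 = 165 ≡ 1 (mod 82). ✓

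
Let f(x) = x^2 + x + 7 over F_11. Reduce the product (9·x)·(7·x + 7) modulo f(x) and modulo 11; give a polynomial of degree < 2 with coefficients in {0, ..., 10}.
Multiply as integer polynomials: a · b = 63·x^2 + 63·x. Reducing coefficients mod 11: a · b ≡ 8·x^2 + 8·x. Now divide by f(x) = x^2 + x + 7 in F_11[x], eliminating the leading term at each step:
  leading term 8·x^2: subtract (8)·f(x) = 8·x^2 + 8·x + 1, leaving 10 (coefficients mod 11)
The degree is now < 2, so this is the remainder. Hence a · b ≡ 10 in F_11[x]/(f).

Final answer: a · b ≡ 10 (mod f(x))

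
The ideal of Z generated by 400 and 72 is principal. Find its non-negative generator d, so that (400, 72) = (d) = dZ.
(400, 72) = (8); d = 8

In the PID Z, (a, b) is generated by gcd(a, b). Compute gcd(400, 72) with the extended Euclidean algorithm, tracking rows (r, s, t) with s·400 + t·72 = r:
  row A: (400, 1, 0)   [1·400 + 0·72 = 400]
  row B: (72, 0, 1)   [0·400 + 1·72 = 72]
  400 = 5·72 + 40   → row C = row A − 5·row B = (40, 1, −5)   [check: 1·400 − 5·72 = 40]
  72 = 1·40 + 32   → row D = row B − 1·row C = (32, −1, 6)   [check: −1·400 + 6·72 = 32]
  40 = 1·32 + 8   → row E = row C − 1·row D = (8, 2, −11)   [check: 2·400 − 11·72 = 8]
  32 = 4·8 + 0   → remainder 0, stop. gcd = 8 (last nonzero row E).
So gcd(400, 72) = 8, with Bézout identity 2·400 − 11·72 = 8. Containment (⊇): the Bézout identity exhibits 8 as an element of (400, 72), giving (8) ⊆ (400, 72). Containment (⊆): since 8 | 400 and 8 | 72 (400 = 8·50, 72 = 8·9), every Z-linear combination of 400 and 72 is divisible by 8, so (400, 72) ⊆ (8). Therefore (400, 72) = (8), d = 8.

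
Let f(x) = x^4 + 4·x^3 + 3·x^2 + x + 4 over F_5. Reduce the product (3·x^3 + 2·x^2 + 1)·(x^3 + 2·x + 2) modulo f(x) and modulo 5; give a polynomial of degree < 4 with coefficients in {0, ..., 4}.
Multiply as integer polynomials: a · b = 3·x^6 + 2·x^5 + 6·x^4 + 11·x^3 + 4·x^2 + 2·x + 2. Reducing coefficients mod 5: a · b ≡ 3·x^6 + 2·x^5 + x^4 + x^3 + 4·x^2 + 2·x + 2. Now divide by f(x) = x^4 + 4·x^3 + 3·x^2 + x + 4 in F_5[x], eliminating the leading term at each step:
  leading term 3·x^6: subtract (3·x^2)·f(x) = 3·x^6 + 2·x^5 + 4·x^4 + 3·x^3 + 2·x^2, leaving 2·x^4 + 3·x^3 + 2·x^2 + 2·x + 2 (coefficients mod 5)
  leading term 2·x^4: subtract (2)·f(x) = 2·x^4 + 3·x^3 + x^2 + 2·x + 3, leaving x^2 + 4 (coefficients mod 5)
The degree is now < 4, so this is the remainder. Hence a · b ≡ x^2 + 4 in F_5[x]/(f).

Final answer: a · b ≡ x^2 + 4 (mod f(x))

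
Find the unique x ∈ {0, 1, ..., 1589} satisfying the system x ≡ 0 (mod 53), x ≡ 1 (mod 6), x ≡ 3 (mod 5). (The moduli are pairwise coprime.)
The moduli 53, 6, 5 are pairwise coprime, so by the CRT there is a unique solution mod 53·6·5 = 1590.
Solve by successive substitution. Start with x ≡ 0 (mod 53).
  Combine with x ≡ 1 (mod 6): write x = 53·t and require 53·t ≡ 1 (mod 6). Since 53^(−1) ≡ 5 (mod 6) (53 ≡ 5 (mod 6)), t ≡ 5·1 ≡ 5 (mod 6). So x ≡ 53·5 = 265 (mod 318).
  Combine with x ≡ 3 (mod 5): write x = 265 + 318·t and require 265 + 318·t ≡ 3 (mod 5), i.e. 318·t ≡ 3 − 265 ≡ 3 (mod 5). Since 318^(−1) ≡ 2 (mod 5) (318 ≡ 3 (mod 5)), t ≡ 2·3 ≡ 1 (mod 5). So x ≡ 265 + 318·1 = 583 (mod 1590).
Unique solution in [0, 1590): x = 583.

Final answer: x ≡ 583 (mod 1590); the representative in [0, 1590) is 583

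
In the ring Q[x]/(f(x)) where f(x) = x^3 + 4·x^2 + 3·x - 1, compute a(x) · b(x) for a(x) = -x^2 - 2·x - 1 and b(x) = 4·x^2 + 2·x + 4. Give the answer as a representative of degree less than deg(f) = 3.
a · b ≡ -24·x^2 - 32·x + 2 (mod f(x))

First multiply in Q[x] without reducing: a · b = -4·x^4 - 10·x^3 - 12·x^2 - 10·x - 4. Now divide by f(x) = x^3 + 4·x^2 + 3·x - 1, eliminating the leading term at each step:
  leading term -4·x^4: subtract (-4·x)·f(x) = -4·x^4 - 16·x^3 - 12·x^2 + 4·x, leaving 6·x^3 - 14·x - 4
  leading term 6·x^3: subtract (6)·f(x) = 6·x^3 + 24·x^2 + 18·x - 6, leaving -24·x^2 - 32·x + 2
The degree is now < 3, so this is the remainder. Hence a · b ≡ -24·x^2 - 32·x + 2 in Q[x]/(f).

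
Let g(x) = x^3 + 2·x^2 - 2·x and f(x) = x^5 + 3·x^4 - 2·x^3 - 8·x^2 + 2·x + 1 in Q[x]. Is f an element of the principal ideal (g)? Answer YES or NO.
NO

In Q[x] the ideal (g) consists of all multiples of g, so f ∈ (g) iff g | f, i.e. iff the remainder of f on division by g is 0. Divide f by g (g is monic, so eliminate the leading term of the running remainder at each step):
  leading term x^5: subtract (x^2)·g(x) = x^5 + 2·x^4 - 2·x^3, leaving x^4 - 8·x^2 + 2·x + 1
  leading term x^4: subtract (x)·g(x) = x^4 + 2·x^3 - 2·x^2, leaving -2·x^3 - 6·x^2 + 2·x + 1
  leading term -2·x^3: subtract (-2)·g(x) = -2·x^3 - 4·x^2 + 4·x, leaving -2·x^2 - 2·x + 1
The remainder r(x) = -2·x^2 - 2·x + 1 ≠ 0 (and deg r < deg g), so g ∤ f, i.e. f ∉ (g).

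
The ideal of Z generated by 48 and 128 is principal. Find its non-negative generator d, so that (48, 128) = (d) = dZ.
(48, 128) = (16); d = 16

In the PID Z, (a, b) is generated by gcd(a, b). Compute gcd(128, 48) with the extended Euclidean algorithm, tracking rows (r, s, t) with s·128 + t·48 = r:
  row A: (128, 1, 0)   [1·128 + 0·48 = 128]
  row B: (48, 0, 1)   [0·128 + 1·48 = 48]
  128 = 2·48 + 32   → row C = row A − 2·row B = (32, 1, −2)   [check: 1·128 − 2·48 = 32]
  48 = 1·32 + 16   → row D = row B − 1·row C = (16, −1, 3)   [check: −1·128 + 3·48 = 16]
  32 = 2·16 + 0   → remainder 0, stop. gcd = 16 (last nonzero row D).
So gcd(48, 128) = 16, with Bézout identity −1·128 + 3·48 = 16. Containment (⊇): the Bézout identity exhibits 16 as an element of (48, 128), giving (16) ⊆ (48, 128). Containment (⊆): since 16 | 48 and 16 | 128 (48 = 16·3, 128 = 16·8), every Z-linear combination of 48 and 128 is divisible by 16, so (48, 128) ⊆ (16). Therefore (48, 128) = (16), d = 16.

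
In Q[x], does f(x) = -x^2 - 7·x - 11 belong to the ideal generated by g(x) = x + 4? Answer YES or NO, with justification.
In Q[x] the ideal (g) consists of all multiples of g, so f ∈ (g) iff g | f, i.e. iff the remainder of f on division by g is 0. Divide f by g (g is monic, so eliminate the leading term of the running remainder at each step):
  leading term -x^2: subtract (-x)·g(x) = -x^2 - 4·x, leaving -3·x - 11
  leading term -3·x: subtract (-3)·g(x) = -3·x - 12, leaving 1
The remainder r(x) = 1 ≠ 0 (and deg r < deg g), so g ∤ f, i.e. f ∉ (g).

Final answer: NO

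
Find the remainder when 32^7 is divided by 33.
Use repeated squaring. Binary(7) = 111. Walk through the bits of the exponent 7 left-to-right: at each bit after the leading one, square the running value, then multiply by 32 if the bit is 1 (always reducing mod 33):
  bit 1 = 1 (leading): start with 32.
  bit 2 = 1: square 32^2 = 1024 ≡ 1; bit is 1, so multiply 1·32 = 32 (mod 33).
  bit 3 = 1: square 32^2 = 1024 ≡ 1; bit is 1, so multiply 1·32 = 32 (mod 33).
Final value: 32^7 ≡ 32 (mod 33).

Final answer: 32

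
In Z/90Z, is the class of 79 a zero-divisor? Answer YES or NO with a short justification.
NO

gcd(79, 90) = 1, so 79 is a unit in Z/90Z (it has a multiplicative inverse). A unit cannot be a zero-divisor: if 79·b ≡ 0 then multiplying both sides by 79^(−1) gives b ≡ 0. So 79 is not a zero-divisor.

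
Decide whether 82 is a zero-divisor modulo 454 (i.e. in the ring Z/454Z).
YES

gcd(82, 454) = 2 > 1, so 82 is not a unit in Z/454Z. In Z/nZ every nonzero non-unit is a zero-divisor: explicitly, take b = 454/gcd = 227 ≠ 0 (mod 454); then 82·227 = 18614 = 41·454, i.e. 82·227 ≡ 0 (mod 454). So 82 is a zero-divisor.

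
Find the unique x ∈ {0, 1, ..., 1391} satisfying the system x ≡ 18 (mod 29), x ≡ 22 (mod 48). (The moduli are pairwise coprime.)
x ≡ 598 (mod 1392); the representative in [0, 1392) is 598

The moduli 29, 48 are pairwise coprime, so by the CRT there is a unique solution mod 29·48 = 1392.
Solve by successive substitution. Start with x ≡ 18 (mod 29).
  Combine with x ≡ 22 (mod 48): write x = 18 + 29·t and require 18 + 29·t ≡ 22 (mod 48), i.e. 29·t ≡ 22 − 18 ≡ 4 (mod 48). Since 29^(−1) ≡ 5 (mod 48), t ≡ 5·4 ≡ 20 (mod 48). So x ≡ 18 + 29·20 = 598 (mod 1392).
Unique solution in [0, 1392): x = 598.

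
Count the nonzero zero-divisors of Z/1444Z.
In Z/1444Z each nonzero element is either a unit (gcd with 1444 is 1) or a zero-divisor (gcd > 1). The number of units is φ(1444): factorise 1444 = 2^2 · 19^2, so φ(1444) = (2^2 − 2^1) · (19^2 − 19^1) = 2 · 342 = 684. The nonzero elements number 1444 − 1 = 1443. Hence the nonzero zero-divisors number 1443 − 684 = 759.

Final answer: Z/1444Z has 759 nonzero zero-divisors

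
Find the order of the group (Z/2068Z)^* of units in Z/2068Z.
(Z/2068Z)^* consists of the classes a with gcd(a, 2068) = 1, so its order is φ(2068). φ is multiplicative, with φ(p^e) = p^e − p^(e−1). Factorise 2068 = 2^2 · 11 · 47. Then
  φ(2068) = (2^2 − 2^1) · (11 − 1) · (47 − 1) = 2 · 10 · 46 = 920.
Thus |(Z/2068Z)^*| = 920.

Final answer: |(Z/2068Z)^*| = 920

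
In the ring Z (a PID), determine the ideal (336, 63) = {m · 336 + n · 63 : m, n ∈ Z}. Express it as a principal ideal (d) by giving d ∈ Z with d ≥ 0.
In the PID Z, (a, b) is generated by gcd(a, b). Compute gcd(336, 63) with the extended Euclidean algorithm, tracking rows (r, s, t) with s·336 + t·63 = r:
  row A: (336, 1, 0)   [1·336 + 0·63 = 336]
  row B: (63, 0, 1)   [0·336 + 1·63 = 63]
  336 = 5·63 + 21   → row C = row A − 5·row B = (21, 1, −5)   [check: 1·336 − 5·63 = 21]
  63 = 3·21 + 0   → remainder 0, stop. gcd = 21 (last nonzero row C).
So gcd(336, 63) = 21, with Bézout identity 1·336 − 5·63 = 21. Containment (⊇): the Bézout identity exhibits 21 as an element of (336, 63), giving (21) ⊆ (336, 63). Containment (⊆): since 21 | 336 and 21 | 63 (336 = 21·16, 63 = 21·3), every Z-linear combination of 336 and 63 is divisible by 21, so (336, 63) ⊆ (21). Therefore (336, 63) = (21), d = 21.

Final answer: (336, 63) = (21); d = 21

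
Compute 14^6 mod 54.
46

Use repeated squaring. Binary(6) = 110. Walk through the bits of the exponent 6 left-to-right: at each bit after the leading one, square the running value, then multiply by 14 if the bit is 1 (always reducing mod 54):
  bit 1 = 1 (leading): start with 14.
  bit 2 = 1: square 14^2 = 196 ≡ 34; bit is 1, so multiply 34·14 = 476 ≡ 44 (mod 54).
  bit 3 = 0: square 44^2 = 1936 ≡ 46 (mod 54).
Final value: 14^6 ≡ 46 (mod 54).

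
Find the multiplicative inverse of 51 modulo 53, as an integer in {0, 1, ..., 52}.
51^(−1) ≡ 26 (mod 53)

Apply the extended Euclidean algorithm to (53, 51), tracking rows (r, s, t) with s·53 + t·51 = r. Each division r_prev = q·r_cur + r_new produces the new row as (previous row) − q·(current row):
  row A: (53, 1, 0)   [1·53 + 0·51 = 53]
  row B: (51, 0, 1)   [0·53 + 1·51 = 51]
  53 = 1·51 + 2   → row C = row A − 1·row B = (2, 1, −1)   [check: 1·53 − 1·51 = 2]
  51 = 25·2 + 1   → row D = row B − 25·row C = (1, −25, 26)   [check: −25·53 + 26·51 = 1]
  2 = 2·1 + 0   → remainder 0, stop. gcd = 1 (last nonzero row D).
The gcd is 1, so 51 is invertible mod 53. The last nonzero row gives −25·53 + 26·51 = 1, so t = 26. So 51^(−1) ≡ 26 (mod 53). Verify: 51 · 26 = 1326 ≡ 1 (mod 53). ✓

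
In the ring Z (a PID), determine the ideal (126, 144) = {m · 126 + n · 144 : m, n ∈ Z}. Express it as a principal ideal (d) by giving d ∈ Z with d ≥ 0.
(126, 144) = (18); d = 18

In the PID Z, (a, b) is generated by gcd(a, b). Compute gcd(144, 126) with the extended Euclidean algorithm, tracking rows (r, s, t) with s·144 + t·126 = r:
  row A: (144, 1, 0)   [1·144 + 0·126 = 144]
  row B: (126, 0, 1)   [0·144 + 1·126 = 126]
  144 = 1·126 + 18   → row C = row A − 1·row B = (18, 1, −1)   [check: 1·144 − 1·126 = 18]
  126 = 7·18 + 0   → remainder 0, stop. gcd = 18 (last nonzero row C).
So gcd(126, 144) = 18, with Bézout identity 1·144 − 1·126 = 18. Containment (⊇): the Bézout identity exhibits 18 as an element of (126, 144), giving (18) ⊆ (126, 144). Containment (⊆): since 18 | 126 and 18 | 144 (126 = 18·7, 144 = 18·8), every Z-linear combination of 126 and 144 is divisible by 18, so (126, 144) ⊆ (18). Therefore (126, 144) = (18), d = 18.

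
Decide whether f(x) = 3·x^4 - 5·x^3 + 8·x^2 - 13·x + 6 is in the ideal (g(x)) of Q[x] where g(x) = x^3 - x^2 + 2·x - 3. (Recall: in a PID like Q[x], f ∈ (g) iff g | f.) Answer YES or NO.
In Q[x] the ideal (g) consists of all multiples of g, so f ∈ (g) iff g | f, i.e. iff the remainder of f on division by g is 0. Divide f by g (g is monic, so eliminate the leading term of the running remainder at each step):
  leading term 3·x^4: subtract (3·x)·g(x) = 3·x^4 - 3·x^3 + 6·x^2 - 9·x, leaving -2·x^3 + 2·x^2 - 4·x + 6
  leading term -2·x^3: subtract (-2)·g(x) = -2·x^3 + 2·x^2 - 4·x + 6, leaving 0
The remainder is 0, so f(x) = g(x) · h(x) with h(x) = 3·x - 2. Hence g | f, i.e. f ∈ (g).

Final answer: YES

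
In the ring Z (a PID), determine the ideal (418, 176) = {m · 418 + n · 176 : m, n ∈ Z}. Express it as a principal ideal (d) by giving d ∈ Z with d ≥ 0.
In the PID Z, (a, b) is generated by gcd(a, b). Compute gcd(418, 176) with the extended Euclidean algorithm, tracking rows (r, s, t) with s·418 + t·176 = r:
  row A: (418, 1, 0)   [1·418 + 0·176 = 418]
  row B: (176, 0, 1)   [0·418 + 1·176 = 176]
  418 = 2·176 + 66   → row C = row A − 2·row B = (66, 1, −2)   [check: 1·418 − 2·176 = 66]
  176 = 2·66 + 44   → row D = row B − 2·row C = (44, −2, 5)   [check: −2·418 + 5·176 = 44]
  66 = 1·44 + 22   → row E = row C − 1·row D = (22, 3, −7)   [check: 3·418 − 7·176 = 22]
  44 = 2·22 + 0   → remainder 0, stop. gcd = 22 (last nonzero row E).
So gcd(418, 176) = 22, with Bézout identity 3·418 − 7·176 = 22. Containment (⊇): the Bézout identity exhibits 22 as an element of (418, 176), giving (22) ⊆ (418, 176). Containment (⊆): since 22 | 418 and 22 | 176 (418 = 22·19, 176 = 22·8), every Z-linear combination of 418 and 176 is divisible by 22, so (418, 176) ⊆ (22). Therefore (418, 176) = (22), d = 22.

Final answer: (418, 176) = (22); d = 22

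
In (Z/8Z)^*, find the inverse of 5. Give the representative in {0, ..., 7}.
Apply the extended Euclidean algorithm to (8, 5), tracking rows (r, s, t) with s·8 + t·5 = r. Each division r_prev = q·r_cur + r_new produces the new row as (previous row) − q·(current row):
  row A: (8, 1, 0)   [1·8 + 0·5 = 8]
  row B: (5, 0, 1)   [0·8 + 1·5 = 5]
  8 = 1·5 + 3   → row C = row A − 1·row B = (3, 1, −1)   [check: 1·8 − 1·5 = 3]
  5 = 1·3 + 2   → row D = row B − 1·row C = (2, −1, 2)   [check: −1·8 + 2·5 = 2]
  3 = 1·2 + 1   → row E = row C − 1·row D = (1, 2, −3)   [check: 2·8 − 3·5 = 1]
  2 = 2·1 + 0   → remainder 0, stop. gcd = 1 (last nonzero row E).
The gcd is 1, so 5 is invertible mod 8. The last nonzero row gives 2·8 − 3·5 = 1, so t = −3. So 5^(−1) ≡ −3 ≡ 5 (mod 8). Verify: 5 · 5 = 25 ≡ 1 (mod 8). ✓

Final answer: 5^(−1) ≡ 5 (mod 8)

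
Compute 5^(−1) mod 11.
Apply the extended Euclidean algorithm to (11, 5), tracking rows (r, s, t) with s·11 + t·5 = r. Each division r_prev = q·r_cur + r_new produces the new row as (previous row) − q·(current row):
  row A: (11, 1, 0)   [1·11 + 0·5 = 11]
  row B: (5, 0, 1)   [0·11 + 1·5 = 5]
  11 = 2·5 + 1   → row C = row A − 2·row B = (1, 1, −2)   [check: 1·11 − 2·5 = 1]
  5 = 5·1 + 0   → remainder 0, stop. gcd = 1 (last nonzero row C).
The gcd is 1, so 5 is invertible mod 11. The last nonzero row gives 1·11 − 2·5 = 1, so t = −2. So 5^(−1) ≡ −2 ≡ 9 (mod 11). Verify: 5 · 9 = 45 ≡ 1 (mod 11). ✓

Final answer: 5^(−1) ≡ 9 (mod 11)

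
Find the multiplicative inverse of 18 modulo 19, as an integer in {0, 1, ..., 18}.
Apply the extended Euclidean algorithm to (19, 18), tracking rows (r, s, t) with s·19 + t·18 = r. Each division r_prev = q·r_cur + r_new produces the new row as (previous row) − q·(current row):
  row A: (19, 1, 0)   [1·19 + 0·18 = 19]
  row B: (18, 0, 1)   [0·19 + 1·18 = 18]
  19 = 1·18 + 1   → row C = row A − 1·row B = (1, 1, −1)   [check: 1·19 − 1·18 = 1]
  18 = 18·1 + 0   → remainder 0, stop. gcd = 1 (last nonzero row C).
The gcd is 1, so 18 is invertible mod 19. The last nonzero row gives 1·19 − 1·18 = 1, so t = −1. So 18^(−1) ≡ −1 ≡ 18 (mod 19). Verify: 18 · 18 = 324 ≡ 1 (mod 19). ✓

Final answer: 18^(−1) ≡ 18 (mod 19)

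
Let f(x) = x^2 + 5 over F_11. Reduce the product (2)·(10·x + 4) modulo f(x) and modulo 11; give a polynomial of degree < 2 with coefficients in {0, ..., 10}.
a · b ≡ 9·x + 8 (mod f(x))

Multiply as integer polynomials: a · b = 20·x + 8. Reducing coefficients mod 11: a · b ≡ 9·x + 8. This already has degree < 2, so no reduction by f is needed. Hence a · b ≡ 9·x + 8 in F_11[x]/(f).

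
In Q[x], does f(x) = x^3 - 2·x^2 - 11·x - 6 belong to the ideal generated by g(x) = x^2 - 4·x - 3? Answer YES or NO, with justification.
YES

In Q[x] the ideal (g) consists of all multiples of g, so f ∈ (g) iff g | f, i.e. iff the remainder of f on division by g is 0. Divide f by g (g is monic, so eliminate the leading term of the running remainder at each step):
  leading term x^3: subtract (x)·g(x) = x^3 - 4·x^2 - 3·x, leaving 2·x^2 - 8·x - 6
  leading term 2·x^2: subtract (2)·g(x) = 2·x^2 - 8·x - 6, leaving 0
The remainder is 0, so f(x) = g(x) · h(x) with h(x) = x + 2. Hence g | f, i.e. f ∈ (g).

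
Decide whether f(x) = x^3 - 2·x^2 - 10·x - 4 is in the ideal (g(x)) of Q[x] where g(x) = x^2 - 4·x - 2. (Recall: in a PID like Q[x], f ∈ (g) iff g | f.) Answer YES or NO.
YES

In Q[x] the ideal (g) consists of all multiples of g, so f ∈ (g) iff g | f, i.e. iff the remainder of f on division by g is 0. Divide f by g (g is monic, so eliminate the leading term of the running remainder at each step):
  leading term x^3: subtract (x)·g(x) = x^3 - 4·x^2 - 2·x, leaving 2·x^2 - 8·x - 4
  leading term 2·x^2: subtract (2)·g(x) = 2·x^2 - 8·x - 4, leaving 0
The remainder is 0, so f(x) = g(x) · h(x) with h(x) = x + 2. Hence g | f, i.e. f ∈ (g).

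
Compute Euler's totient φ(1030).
φ(1030) = 408

φ is multiplicative, with φ(p^e) = p^e − p^(e−1). Factorise 1030 = 2 · 5 · 103. Then
  φ(1030) = (2 − 1) · (5 − 1) · (103 − 1) = 1 · 4 · 102 = 408.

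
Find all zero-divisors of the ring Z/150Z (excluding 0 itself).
An element a ∈ Z/150Z (with a ≠ 0) is a zero-divisor iff gcd(a, 150) > 1 (because a is a unit precisely when gcd(a, n) = 1, and in Z/nZ every nonzero, non-unit element is a zero-divisor). Scan a = 1, ..., 149 and keep those with gcd(a, 150) > 1:
  gcd(2, 150) = 2, gcd(3, 150) = 3, gcd(4, 150) = 2, gcd(5, 150) = 5, gcd(6, 150) = 6, gcd(8, 150) = 2, gcd(9, 150) = 3, gcd(10, 150) = 10, gcd(12, 150) = 6, gcd(14, 150) = 2, gcd(15, 150) = 15, gcd(16, 150) = 2, gcd(18, 150) = 6, gcd(20, 150) = 10, gcd(21, 150) = 3, gcd(22, 150) = 2, gcd(24, 150) = 6, gcd(25, 150) = 25, gcd(26, 150) = 2, gcd(27, 150) = 3, gcd(28, 150) = 2, gcd(30, 150) = 30, gcd(32, 150) = 2, gcd(33, 150) = 3, gcd(34, 150) = 2, gcd(35, 150) = 5, gcd(36, 150) = 6, gcd(38, 150) = 2, gcd(39, 150) = 3, gcd(40, 150) = 10, gcd(42, 150) = 6, gcd(44, 150) = 2, gcd(45, 150) = 15, gcd(46, 150) = 2, gcd(48, 150) = 6, gcd(50, 150) = 50, gcd(51, 150) = 3, gcd(52, 150) = 2, gcd(54, 150) = 6, gcd(55, 150) = 5, gcd(56, 150) = 2, gcd(57, 150) = 3, gcd(58, 150) = 2, gcd(60, 150) = 30, gcd(62, 150) = 2, gcd(63, 150) = 3, gcd(64, 150) = 2, gcd(65, 150) = 5, gcd(66, 150) = 6, gcd(68, 150) = 2, gcd(69, 150) = 3, gcd(70, 150) = 10, gcd(72, 150) = 6, gcd(74, 150) = 2, gcd(75, 150) = 75, gcd(76, 150) = 2, gcd(78, 150) = 6, gcd(80, 150) = 10, gcd(81, 150) = 3, gcd(82, 150) = 2, gcd(84, 150) = 6, gcd(85, 150) = 5, gcd(86, 150) = 2, gcd(87, 150) = 3, gcd(88, 150) = 2, gcd(90, 150) = 30, gcd(92, 150) = 2, gcd(93, 150) = 3, gcd(94, 150) = 2, gcd(95, 150) = 5, gcd(96, 150) = 6, gcd(98, 150) = 2, gcd(99, 150) = 3, gcd(100, 150) = 50, gcd(102, 150) = 6, gcd(104, 150) = 2, gcd(105, 150) = 15, gcd(106, 150) = 2, gcd(108, 150) = 6, gcd(110, 150) = 10, gcd(111, 150) = 3, gcd(112, 150) = 2, gcd(114, 150) = 6, gcd(115, 150) = 5, gcd(116, 150) = 2, gcd(117, 150) = 3, gcd(118, 150) = 2, gcd(120, 150) = 30, gcd(122, 150) = 2, gcd(123, 150) = 3, gcd(124, 150) = 2, gcd(125, 150) = 25, gcd(126, 150) = 6, gcd(128, 150) = 2, gcd(129, 150) = 3, gcd(130, 150) = 10, gcd(132, 150) = 6, gcd(134, 150) = 2, gcd(135, 150) = 15, gcd(136, 150) = 2, gcd(138, 150) = 6, gcd(140, 150) = 10, gcd(141, 150) = 3, gcd(142, 150) = 2, gcd(144, 150) = 6, gcd(145, 150) = 5, gcd(146, 150) = 2, gcd(147, 150) = 3, gcd(148, 150) = 2.
All other a ∈ {1, ..., 149} have gcd(a, 150) = 1 and are units. So the nonzero zero-divisors are exactly the 109 values of a appearing in this scan.

Final answer: nonzero zero-divisors of Z/150Z = {2, 3, 4, 5, 6, 8, 9, 10, 12, 14, 15, 16, 18, 20, 21, 22, 24, 25, 26, 27, 28, 30, 32, 33, 34, 35, 36, 38, 39, 40, 42, 44, 45, 46, 48, 50, 51, 52, 54, 55, 56, 57, 58, 60, 62, 63, 64, 65, 66, 68, 69, 70, 72, 74, 75, 76, 78, 80, 81, 82, 84, 85, 86, 87, 88, 90, 92, 93, 94, 95, 96, 98, 99, 100, 102, 104, 105, 106, 108, 110, 111, 112, 114, 115, 116, 117, 118, 120, 122, 123, 124, 125, 126, 128, 129, 130, 132, 134, 135, 136, 138, 140, 141, 142, 144, 145, 146, 147, 148}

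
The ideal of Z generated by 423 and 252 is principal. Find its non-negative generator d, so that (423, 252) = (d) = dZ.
(423, 252) = (9); d = 9

In the PID Z, (a, b) is generated by gcd(a, b). Compute gcd(423, 252) with the extended Euclidean algorithm, tracking rows (r, s, t) with s·423 + t·252 = r:
  row A: (423, 1, 0)   [1·423 + 0·252 = 423]
  row B: (252, 0, 1)   [0·423 + 1·252 = 252]
  423 = 1·252 + 171   → row C = row A − 1·row B = (171, 1, −1)   [check: 1·423 − 1·252 = 171]
  252 = 1·171 + 81   → row D = row B − 1·row C = (81, −1, 2)   [check: −1·423 + 2·252 = 81]
  171 = 2·81 + 9   → row E = row C − 2·row D = (9, 3, −5)   [check: 3·423 − 5·252 = 9]
  81 = 9·9 + 0   → remainder 0, stop. gcd = 9 (last nonzero row E).
So gcd(423, 252) = 9, with Bézout identity 3·423 − 5·252 = 9. Containment (⊇): the Bézout identity exhibits 9 as an element of (423, 252), giving (9) ⊆ (423, 252). Containment (⊆): since 9 | 423 and 9 | 252 (423 = 9·47, 252 = 9·28), every Z-linear combination of 423 and 252 is divisible by 9, so (423, 252) ⊆ (9). Therefore (423, 252) = (9), d = 9.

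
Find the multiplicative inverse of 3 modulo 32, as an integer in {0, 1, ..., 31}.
3^(−1) ≡ 11 (mod 32)

Apply the extended Euclidean algorithm to (32, 3), tracking rows (r, s, t) with s·32 + t·3 = r. Each division r_prev = q·r_cur + r_new produces the new row as (previous row) − q·(current row):
  row A: (32, 1, 0)   [1·32 + 0·3 = 32]
  row B: (3, 0, 1)   [0·32 + 1·3 = 3]
  32 = 10·3 + 2   → row C = row A − 10·row B = (2, 1, −10)   [check: 1·32 − 10·3 = 2]
  3 = 1·2 + 1   → row D = row B − 1·row C = (1, −1, 11)   [check: −1·32 + 11·3 = 1]
  2 = 2·1 + 0   → remainder 0, stop. gcd = 1 (last nonzero row D).
The gcd is 1, so 3 is invertible mod 32. The last nonzero row gives −1·32 + 11·3 = 1, so t = 11. So 3^(−1) ≡ 11 (mod 32). Verify: 3 · 11 = 33 ≡ 1 (mod 32). ✓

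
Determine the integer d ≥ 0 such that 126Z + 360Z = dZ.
In the PID Z, (a, b) is generated by gcd(a, b). Compute gcd(360, 126) with the extended Euclidean algorithm, tracking rows (r, s, t) with s·360 + t·126 = r:
  row A: (360, 1, 0)   [1·360 + 0·126 = 360]
  row B: (126, 0, 1)   [0·360 + 1·126 = 126]
  360 = 2·126 + 108   → row C = row A − 2·row B = (108, 1, −2)   [check: 1·360 − 2·126 = 108]
  126 = 1·108 + 18   → row D = row B − 1·row C = (18, −1, 3)   [check: −1·360 + 3·126 = 18]
  108 = 6·18 + 0   → remainder 0, stop. gcd = 18 (last nonzero row D).
So gcd(126, 360) = 18, with Bézout identity −1·360 + 3·126 = 18. Containment (⊇): the Bézout identity exhibits 18 as an element of (126, 360), giving (18) ⊆ (126, 360). Containment (⊆): since 18 | 126 and 18 | 360 (126 = 18·7, 360 = 18·20), every Z-linear combination of 126 and 360 is divisible by 18, so (126, 360) ⊆ (18). Therefore (126, 360) = (18), d = 18.

Final answer: (126, 360) = (18); d = 18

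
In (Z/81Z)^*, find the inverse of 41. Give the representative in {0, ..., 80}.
41^(−1) ≡ 2 (mod 81)

Apply the extended Euclidean algorithm to (81, 41), tracking rows (r, s, t) with s·81 + t·41 = r. Each division r_prev = q·r_cur + r_new produces the new row as (previous row) − q·(current row):
  row A: (81, 1, 0)   [1·81 + 0·41 = 81]
  row B: (41, 0, 1)   [0·81 + 1·41 = 41]
  81 = 1·41 + 40   → row C = row A − 1·row B = (40, 1, −1)   [check: 1·81 − 1·41 = 40]
  41 = 1·40 + 1   → row D = row B − 1·row C = (1, −1, 2)   [check: −1·81 + 2·41 = 1]
  40 = 40·1 + 0   → remainder 0, stop. gcd = 1 (last nonzero row D).
The gcd is 1, so 41 is invertible mod 81. The last nonzero row gives −1·81 + 2·41 = 1, so t = 2. So 41^(−1) ≡ 2 (mod 81). Verify: 41 · 2 = 82 ≡ 1 (mod 81). ✓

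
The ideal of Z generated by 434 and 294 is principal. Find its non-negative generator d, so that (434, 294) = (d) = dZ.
(434, 294) = (14); d = 14

In the PID Z, (a, b) is generated by gcd(a, b). Compute gcd(434, 294) with the extended Euclidean algorithm, tracking rows (r, s, t) with s·434 + t·294 = r:
  row A: (434, 1, 0)   [1·434 + 0·294 = 434]
  row B: (294, 0, 1)   [0·434 + 1·294 = 294]
  434 = 1·294 + 140   → row C = row A − 1·row B = (140, 1, −1)   [check: 1·434 − 1·294 = 140]
  294 = 2·140 + 14   → row D = row B − 2·row C = (14, −2, 3)   [check: −2·434 + 3·294 = 14]
  140 = 10·14 + 0   → remainder 0, stop. gcd = 14 (last nonzero row D).
So gcd(434, 294) = 14, with Bézout identity −2·434 + 3·294 = 14. Containment (⊇): the Bézout identity exhibits 14 as an element of (434, 294), giving (14) ⊆ (434, 294). Containment (⊆): since 14 | 434 and 14 | 294 (434 = 14·31, 294 = 14·21), every Z-linear combination of 434 and 294 is divisible by 14, so (434, 294) ⊆ (14). Therefore (434, 294) = (14), d = 14.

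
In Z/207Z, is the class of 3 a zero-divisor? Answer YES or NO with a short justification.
YES

gcd(3, 207) = 3 > 1, so 3 is not a unit in Z/207Z. In Z/nZ every nonzero non-unit is a zero-divisor: explicitly, take b = 207/gcd = 69 ≠ 0 (mod 207); then 3·69 = 207 = 1·207, i.e. 3·69 ≡ 0 (mod 207). So 3 is a zero-divisor.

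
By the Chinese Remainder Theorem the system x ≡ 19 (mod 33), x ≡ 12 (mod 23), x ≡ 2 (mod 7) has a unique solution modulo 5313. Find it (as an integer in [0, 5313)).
x ≡ 2956 (mod 5313); the representative in [0, 5313) is 2956

The moduli 33, 23, 7 are pairwise coprime, so by the CRT there is a unique solution mod 33·23·7 = 5313.
Solve by successive substitution. Start with x ≡ 19 (mod 33).
  Combine with x ≡ 12 (mod 23): write x = 19 + 33·t and require 19 + 33·t ≡ 12 (mod 23), i.e. 33·t ≡ 12 − 19 ≡ 16 (mod 23). Since 33^(−1) ≡ 7 (mod 23) (33 ≡ 10 (mod 23)), t ≡ 7·16 ≡ 20 (mod 23). So x ≡ 19 + 33·20 = 679 (mod 759).
  Combine with x ≡ 2 (mod 7): write x = 679 + 759·t and require 679 + 759·t ≡ 2 (mod 7), i.e. 759·t ≡ 2 − 679 ≡ 2 (mod 7). Since 759^(−1) ≡ 5 (mod 7) (759 ≡ 3 (mod 7)), t ≡ 5·2 ≡ 3 (mod 7). So x ≡ 679 + 759·3 = 2956 (mod 5313).
Unique solution in [0, 5313): x = 2956.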